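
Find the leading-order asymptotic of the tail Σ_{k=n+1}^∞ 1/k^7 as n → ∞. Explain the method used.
Σ_{k>n} 1/k^7 ~ 1/(6 · n^6)

Compare to the integral: ∫_{n}^∞ x^(−7) dx = [−x^(−6)/6]_{n}^∞ = 1/((7−1)·n^6). Euler-Maclaurin then gives
  Σ_{k>n} 1/k^7 = ∫_{n}^∞ dx/x^7 − 1/(2·n^7) + O(1/n^8).
(Equivalently this is ζ(7) − Σ_{k≤n} 1/k^7.)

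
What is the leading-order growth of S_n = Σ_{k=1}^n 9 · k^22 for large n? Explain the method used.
S_n ~ 9 · n^23 / 23

By integral comparison (Euler-Maclaurin), Σ_{k=1}^n 9 · k^22 = 9 · ∫_0^n x^22 dx + O(n^22) = 9 · n^23/23 + O(n^22). (Equivalently, Faulhaber's formula gives the same leading term.)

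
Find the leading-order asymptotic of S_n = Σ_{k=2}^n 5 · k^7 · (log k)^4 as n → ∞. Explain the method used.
S_n ~ 5 · n^8 · (log n)^4 / 8

By integral comparison, S_n = ∫_1^n 5 · x^7 · (log x)^4 dx + O(n^7 · (log n)^4). For the integral, the leading term of ∫_1^n x^7 (log x)^4 dx is n^8/8 · (log n)^4 (by repeated integration by parts; each step lowers the log-exponent and produces a relatively O(1/log n) correction). Hence S_n ~ 5 · n^8 · (log n)^4 / 8.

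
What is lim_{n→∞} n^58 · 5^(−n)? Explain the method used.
lim = 0

Exponentials with base > 1 dominate every fixed polynomial: for any fixed c, n^c / 5^n → 0 as n → ∞ (e.g. by the ratio test, or by writing 5^n = e^(n ln 5) and noting e^(n ln 5) / n^c → ∞). Hence n^58 · 5^(−n) = n^58 / 5^n → 0.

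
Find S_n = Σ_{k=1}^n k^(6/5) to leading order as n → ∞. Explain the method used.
S_n ~ (5/11) · n^(11/5)

Integral comparison: Σ_{k=1}^n k^(6/5) = ∫_0^n x^(6/5) dx + O(n^(6/5)). The integral is n^(1 + 6/5) / (1 + 6/5) = n^((6+5)/5) / ((6+5)/5) = (5/11) · n^(11/5).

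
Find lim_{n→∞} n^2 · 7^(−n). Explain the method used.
lim = 0

Exponentials with base > 1 dominate every fixed polynomial: for any fixed c, n^c / 7^n → 0 as n → ∞ (e.g. by the ratio test, or by writing 7^n = e^(n ln 7) and noting e^(n ln 7) / n^c → ∞). Hence n^2 · 7^(−n) = n^2 / 7^n → 0.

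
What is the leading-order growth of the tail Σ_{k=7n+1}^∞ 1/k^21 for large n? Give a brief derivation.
Σ_{k>7n} 1/k^21 ~ 1/(20 · (7n)^20)

Compare to the integral: ∫_{7n}^∞ x^(−21) dx = [−x^(−20)/20]_{7n}^∞ = 1/((21−1)·(7n)^20). Euler-Maclaurin then gives
  Σ_{k>7n} 1/k^21 = ∫_{7n}^∞ dx/x^21 − 1/(2·(7n)^21) + O(1/(7n)^22).
(Equivalently this is ζ(21) − Σ_{k≤7n} 1/k^21.)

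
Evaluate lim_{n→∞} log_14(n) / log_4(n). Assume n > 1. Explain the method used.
lim = ln(4) / ln(14) = log_14(4)

Change of base: log_14(n) = ln n / ln 14 and log_4(n) = ln n / ln 4. The ratio is (ln n / ln 14) · (ln 4 / ln n) = ln 4 / ln 14, a constant independent of n. So the limit is ln 4 / ln 14 = log_14(4).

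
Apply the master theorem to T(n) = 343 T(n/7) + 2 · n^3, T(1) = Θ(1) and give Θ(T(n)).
T(n) = Θ(n^3 log n)

log_7 343 = 3, and f(n) = 2 · n^3 = Θ(n^(log_7 343)). This is Case 2 of the master theorem: T(n) = Θ(f(n) · log n) = Θ(n^3 log n).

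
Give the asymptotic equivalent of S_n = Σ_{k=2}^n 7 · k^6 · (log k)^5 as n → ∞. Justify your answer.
S_n ~ n^7 · (log n)^5

By integral comparison, S_n = ∫_1^n 7 · x^6 · (log x)^5 dx + O(n^6 · (log n)^5). For the integral, the leading term of ∫_1^n x^6 (log x)^5 dx is n^7/7 · (log n)^5 (by repeated integration by parts; each step lowers the log-exponent and produces a relatively O(1/log n) correction). Hence S_n ~ n^7 · (log n)^5.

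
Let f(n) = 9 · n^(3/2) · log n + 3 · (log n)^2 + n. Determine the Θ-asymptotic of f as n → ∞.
f(n) ∈ Θ(n^(3/2) · log n)

Compare the terms by growth order. For large n, n^a · (log n)^b dominates n^a' · (log n)^b' iff a > a', or (a = a' and b > b'). Ranking the 3 terms shows the dominant one is 9 · n^(3/2) · log n. Hence f(n) ∈ Θ(n^(3/2) · log n).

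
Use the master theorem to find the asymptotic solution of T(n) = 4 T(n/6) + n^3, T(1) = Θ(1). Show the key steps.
T(n) = Θ(n^3)

log_6 4 ≈ 0.774. f(n) = n^3 dominates n^(log_6 4) since 3 > 0.774, and the regularity condition a·f(n/b) = 4·(n/6)^3 = (4/216)·n^3 ≤ c·f(n) holds with c = 4/216 ≈ 0.0185 < 1. So this is Case 3: T(n) = Θ(f(n)) = Θ(n^3).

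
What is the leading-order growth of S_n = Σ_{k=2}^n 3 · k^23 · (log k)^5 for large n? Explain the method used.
S_n ~ n^24 · (log n)^5 / 8

By integral comparison, S_n = ∫_1^n 3 · x^23 · (log x)^5 dx + O(n^23 · (log n)^5). For the integral, the leading term of ∫_1^n x^23 (log x)^5 dx is n^24/24 · (log n)^5 (by repeated integration by parts; each step lowers the log-exponent and produces a relatively O(1/log n) correction). Hence S_n ~ n^24 · (log n)^5 / 8.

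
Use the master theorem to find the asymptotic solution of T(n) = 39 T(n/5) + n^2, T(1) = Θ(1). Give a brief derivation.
T(n) = Θ(n^(log_5 39))

Master theorem: compare f(n) = n^2 to n^(log_5 39) where log_5 39 ≈ 2.276. Since 2 < log_5 39, we have f(n) = O(n^(log_5 39 − ε)) for some ε > 0 — Case 1. Hence T(n) = Θ(n^(log_5 39)).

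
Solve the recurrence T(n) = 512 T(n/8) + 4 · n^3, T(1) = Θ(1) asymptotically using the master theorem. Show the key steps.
T(n) = Θ(n^3 log n)

log_8 512 = 3, and f(n) = 4 · n^3 = Θ(n^(log_8 512)). This is Case 2 of the master theorem: T(n) = Θ(f(n) · log n) = Θ(n^3 log n).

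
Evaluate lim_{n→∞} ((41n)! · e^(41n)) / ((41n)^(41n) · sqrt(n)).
lim = sqrt(2π·41)

Stirling: (41n)! ~ sqrt(2π·41n) · (41n/e)^(41n). Hence
  (41n)! · e^(41n) / (41n)^(41n) ~ sqrt(2π·41n).
Dividing by sqrt(n): sqrt(2π·41n) / sqrt(n) = sqrt(2π·41) · n^((1−1)/2), so the limit is sqrt(2π·41).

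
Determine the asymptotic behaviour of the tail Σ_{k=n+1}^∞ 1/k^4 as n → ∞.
Σ_{k>n} 1/k^4 ~ 1/(3 · n^3)

Compare to the integral: ∫_{n}^∞ x^(−4) dx = [−x^(−3)/3]_{n}^∞ = 1/((4−1)·n^3). Euler-Maclaurin then gives
  Σ_{k>n} 1/k^4 = ∫_{n}^∞ dx/x^4 − 1/(2·n^4) + O(1/n^5).
(Equivalently this is ζ(4) − Σ_{k≤n} 1/k^4.)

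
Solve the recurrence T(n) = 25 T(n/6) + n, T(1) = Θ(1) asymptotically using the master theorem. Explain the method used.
T(n) = Θ(n^(log_6 25))

Master theorem: compare f(n) = n to n^(log_6 25) where log_6 25 ≈ 1.796. Since 1 < log_6 25, we have f(n) = O(n^(log_6 25 − ε)) for some ε > 0 — Case 1. Hence T(n) = Θ(n^(log_6 25)).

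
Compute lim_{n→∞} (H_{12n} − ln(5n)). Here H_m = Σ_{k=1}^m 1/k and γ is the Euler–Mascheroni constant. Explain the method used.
lim = ln(12/5) + γ

By Euler-Maclaurin, H_m = ln m + γ + O(1/m). So
  H_{12n} − ln(5n) = ln(12n) + γ − ln(5n) + O(1/n)
                       = ln(12/5) + γ + O(1/n).
Hence the limit is ln(12/5) + γ.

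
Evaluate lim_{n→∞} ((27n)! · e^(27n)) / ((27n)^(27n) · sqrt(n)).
lim = sqrt(2π·27)

Stirling: (27n)! ~ sqrt(2π·27n) · (27n/e)^(27n). Hence
  (27n)! · e^(27n) / (27n)^(27n) ~ sqrt(2π·27n).
Dividing by sqrt(n): sqrt(2π·27n) / sqrt(n) = sqrt(2π·27) · n^((1−1)/2), so the limit is sqrt(2π·27).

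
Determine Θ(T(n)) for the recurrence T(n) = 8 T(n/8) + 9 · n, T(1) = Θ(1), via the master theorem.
T(n) = Θ(n log n)

log_8 8 = 1, and f(n) = 9 · n = Θ(n^(log_8 8)). This is Case 2 of the master theorem: T(n) = Θ(f(n) · log n) = Θ(n log n).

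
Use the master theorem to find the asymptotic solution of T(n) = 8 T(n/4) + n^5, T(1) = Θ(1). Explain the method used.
T(n) = Θ(n^5)

log_4 8 ≈ 1.500. f(n) = n^5 dominates n^(log_4 8) since 5 > 1.500, and the regularity condition a·f(n/b) = 8·(n/4)^5 = (8/1024)·n^5 ≤ c·f(n) holds with c = 8/1024 ≈ 0.00781 < 1. So this is Case 3: T(n) = Θ(f(n)) = Θ(n^5).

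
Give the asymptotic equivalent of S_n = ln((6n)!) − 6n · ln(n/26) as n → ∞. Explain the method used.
S_n ~ 6n · (ln 156 − 1) + O(ln n)

Stirling: ln((6n)!) = 6n ln(6n) − 6n + O(ln n).
  S_n = 6n ln(6n) − 6n − 6n ln(n/26) + O(ln n)
      = 6n ln(6n) − 6n ln n + 6n ln 26 − 6n + O(ln n)
      = 6n ln 6 + 6n ln 26 − 6n + O(ln n)
      = 6n (ln 156 − 1) + O(ln n).
Numerically ln(156) − 1 ≈ 4.0499.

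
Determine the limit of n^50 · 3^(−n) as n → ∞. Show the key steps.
lim = 0

Exponentials with base > 1 dominate every fixed polynomial: for any fixed c, n^c / 3^n → 0 as n → ∞ (e.g. by the ratio test, or by writing 3^n = e^(n ln 3) and noting e^(n ln 3) / n^c → ∞). Hence n^50 · 3^(−n) = n^50 / 3^n → 0.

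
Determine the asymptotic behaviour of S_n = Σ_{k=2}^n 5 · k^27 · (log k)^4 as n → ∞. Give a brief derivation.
S_n ~ 5 · n^28 · (log n)^4 / 28

By integral comparison, S_n = ∫_1^n 5 · x^27 · (log x)^4 dx + O(n^27 · (log n)^4). For the integral, the leading term of ∫_1^n x^27 (log x)^4 dx is n^28/28 · (log n)^4 (by repeated integration by parts; each step lowers the log-exponent and produces a relatively O(1/log n) correction). Hence S_n ~ 5 · n^28 · (log n)^4 / 28.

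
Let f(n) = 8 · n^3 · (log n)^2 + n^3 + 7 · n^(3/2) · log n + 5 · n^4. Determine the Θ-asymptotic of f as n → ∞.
f(n) ∈ Θ(n^4)

Compare the terms by growth order. For large n, n^a · (log n)^b dominates n^a' · (log n)^b' iff a > a', or (a = a' and b > b'). Ranking the 4 terms shows the dominant one is 5 · n^4. Hence f(n) ∈ Θ(n^4).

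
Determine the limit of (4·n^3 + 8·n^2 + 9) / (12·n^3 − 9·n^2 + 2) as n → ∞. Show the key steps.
lim = 4/12 = 1/3

For large n the leading n^3 terms dominate both numerator and denominator. Dividing top and bottom by n^3, every other term tends to 0, leaving 4/12 = 1/3.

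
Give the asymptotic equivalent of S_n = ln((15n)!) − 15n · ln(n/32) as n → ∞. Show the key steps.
S_n ~ 15n · (ln 480 − 1) + O(ln n)

Stirling: ln((15n)!) = 15n ln(15n) − 15n + O(ln n).
  S_n = 15n ln(15n) − 15n − 15n ln(n/32) + O(ln n)
      = 15n ln(15n) − 15n ln n + 15n ln 32 − 15n + O(ln n)
      = 15n ln 15 + 15n ln 32 − 15n + O(ln n)
      = 15n (ln 480 − 1) + O(ln n).
Numerically ln(480) − 1 ≈ 5.1738.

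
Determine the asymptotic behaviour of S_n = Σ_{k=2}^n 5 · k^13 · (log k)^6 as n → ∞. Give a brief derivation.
S_n ~ 5 · n^14 · (log n)^6 / 14

By integral comparison, S_n = ∫_1^n 5 · x^13 · (log x)^6 dx + O(n^13 · (log n)^6). For the integral, the leading term of ∫_1^n x^13 (log x)^6 dx is n^14/14 · (log n)^6 (by repeated integration by parts; each step lowers the log-exponent and produces a relatively O(1/log n) correction). Hence S_n ~ 5 · n^14 · (log n)^6 / 14.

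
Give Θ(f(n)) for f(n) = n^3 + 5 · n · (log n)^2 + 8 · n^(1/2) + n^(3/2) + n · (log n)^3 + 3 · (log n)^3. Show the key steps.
f(n) ∈ Θ(n^3)

Compare the terms by growth order. For large n, n^a · (log n)^b dominates n^a' · (log n)^b' iff a > a', or (a = a' and b > b'). Ranking the 6 terms shows the dominant one is n^3. Hence f(n) ∈ Θ(n^3).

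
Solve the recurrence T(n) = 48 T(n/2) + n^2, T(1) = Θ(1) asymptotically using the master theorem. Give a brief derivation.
T(n) = Θ(n^(log_2 48))

Master theorem: compare f(n) = n^2 to n^(log_2 48) where log_2 48 ≈ 5.585. Since 2 < log_2 48, we have f(n) = O(n^(log_2 48 − ε)) for some ε > 0 — Case 1. Hence T(n) = Θ(n^(log_2 48)).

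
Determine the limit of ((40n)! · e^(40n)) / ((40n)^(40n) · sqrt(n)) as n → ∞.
lim = sqrt(2π·40)

Stirling: (40n)! ~ sqrt(2π·40n) · (40n/e)^(40n). Hence
  (40n)! · e^(40n) / (40n)^(40n) ~ sqrt(2π·40n).
Dividing by sqrt(n): sqrt(2π·40n) / sqrt(n) = sqrt(2π·40) · n^((1−1)/2), so the limit is sqrt(2π·40).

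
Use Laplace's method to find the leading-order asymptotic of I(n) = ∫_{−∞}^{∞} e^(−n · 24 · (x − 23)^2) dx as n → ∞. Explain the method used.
I(n) = sqrt(π/(24n))

Here φ(x) = 24 · (x − 23)^2 has its unique minimum at x* = 23 with φ(x*) = 0 and φ''(x*) = 48. Laplace's method gives
  I(n) ~ e^(−n φ(x*)) · sqrt(2π / (n · φ''(x*))) = sqrt(2π / (48n)) = sqrt(π/(24n)).
This is exact: substituting u = (x − 23)·sqrt(24n) gives I(n) = (1/sqrt(24n)) ∫_{−∞}^{∞} e^(−u^2) du = sqrt(π/(24n)).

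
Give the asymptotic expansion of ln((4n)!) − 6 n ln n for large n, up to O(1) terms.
ln((4n)!) − 6 n ln n = −2 n ln n + 4(ln 4 − 1) n + (1/2) ln(2π·4n) + O(1/n)

Stirling: ln((4n)!) = 4n ln(4n) − 4n + (1/2) ln(2π·4n) + O(1/n).
Expand 4n ln(4n) = 4n (ln n + ln 4) = 4n ln n + 4n ln 4.
Subtract 6n ln n: leading term is (4 − 6) n ln n = −2 n ln n. The next term is 4n ln 4 − 4n = 4(ln 4 − 1) n. Then the (1/2) ln(2π·4n) correction.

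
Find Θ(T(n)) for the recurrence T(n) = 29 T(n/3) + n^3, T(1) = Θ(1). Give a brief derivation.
T(n) = Θ(n^(log_3 29))

Master theorem: compare f(n) = n^3 to n^(log_3 29) where log_3 29 ≈ 3.065. Since 3 < log_3 29, we have f(n) = O(n^(log_3 29 − ε)) for some ε > 0 — Case 1. Hence T(n) = Θ(n^(log_3 29)).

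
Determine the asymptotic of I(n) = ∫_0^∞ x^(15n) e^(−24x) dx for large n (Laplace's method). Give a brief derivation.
I(n) ~ (sqrt(2π·15n) / 24) · (15n/(24e))^(15n)

Write the integrand as exp(15n ln x − 24x) and set f(x) = 15n ln x − 24x. Then f'(x) = 15n/x − 24 = 0 at x* = 15n/24, and f''(x*) = −15n/x*^2 = −24^2/(15n). Laplace's method (interior maximum) gives
  I(n) ~ e^(f(x*)) · sqrt(2π / |f''(x*)|)
        = exp(15n ln(15n/24) − 15n) · sqrt(2π · 15n / 24^2)
        = (15n/24)^(15n) e^(−15n) · sqrt(2π·15n) / 24
        = (sqrt(2π·15n) / 24) · (15n/(24e))^(15n).
This matches Γ(15n+1)/24^(15n+1) with Stirling applied to Γ.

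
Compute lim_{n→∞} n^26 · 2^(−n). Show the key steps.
lim = 0

Exponentials with base > 1 dominate every fixed polynomial: for any fixed c, n^c / 2^n → 0 as n → ∞ (e.g. by the ratio test, or by writing 2^n = e^(n ln 2) and noting e^(n ln 2) / n^c → ∞). Hence n^26 · 2^(−n) = n^26 / 2^n → 0.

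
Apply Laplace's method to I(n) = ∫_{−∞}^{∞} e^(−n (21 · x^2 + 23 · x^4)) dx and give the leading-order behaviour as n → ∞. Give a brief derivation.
I(n) ~ sqrt(π/(21n))

φ(x) = 21 · x^2 + 23 · x^4 has its unique global minimum at x* = 0 (since φ'(x) = 42x + 92x^3 = 0 only at x = 0 for real x with both coefficients positive, and φ → ∞ as |x| → ∞). At x* = 0, φ(0) = 0 and φ''(0) = 42. Laplace's method then gives
  I(n) ~ sqrt(2π / (n · φ''(0))) · e^(−n φ(0)) = sqrt(2π / (42n)) = sqrt(π/(21n)).
The 23 · x^4 term contributes only at subleading order (an O(1/n) relative correction).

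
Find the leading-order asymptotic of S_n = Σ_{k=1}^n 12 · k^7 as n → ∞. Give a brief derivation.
S_n ~ 3 · n^8 / 2

By integral comparison (Euler-Maclaurin), Σ_{k=1}^n 12 · k^7 = 12 · ∫_0^n x^7 dx + O(n^7) = 12 · n^8/8 = 3 · n^8 / 2 + O(n^7). (Equivalently, Faulhaber's formula gives the same leading term.)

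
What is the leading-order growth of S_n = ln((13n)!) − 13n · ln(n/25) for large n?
S_n ~ 13n · (ln 325 − 1) + O(ln n)

Stirling: ln((13n)!) = 13n ln(13n) − 13n + O(ln n).
  S_n = 13n ln(13n) − 13n − 13n ln(n/25) + O(ln n)
      = 13n ln(13n) − 13n ln n + 13n ln 25 − 13n + O(ln n)
      = 13n ln 13 + 13n ln 25 − 13n + O(ln n)
      = 13n (ln 325 − 1) + O(ln n).
Numerically ln(325) − 1 ≈ 4.7838.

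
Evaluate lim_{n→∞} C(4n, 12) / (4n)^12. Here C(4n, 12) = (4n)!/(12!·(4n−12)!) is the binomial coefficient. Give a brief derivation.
lim = 1/12! = 1/479001600

With N = 4n → ∞: C(N, 12) / N^12 = [N(N−1)…(N−11)] / (12! · N^12) = (1/12!) · 1 · (1 − 1/(4n)) · … · (1 − 11/(4n)). Each factor → 1 as N → ∞, so the limit is 1/12! = 1/479001600.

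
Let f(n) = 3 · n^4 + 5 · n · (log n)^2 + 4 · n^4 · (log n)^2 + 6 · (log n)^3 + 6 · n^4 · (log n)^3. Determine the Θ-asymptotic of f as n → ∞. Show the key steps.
f(n) ∈ Θ(n^4 · (log n)^3)

Compare the terms by growth order. For large n, n^a · (log n)^b dominates n^a' · (log n)^b' iff a > a', or (a = a' and b > b'). Ranking the 5 terms shows the dominant one is 6 · n^4 · (log n)^3. Hence f(n) ∈ Θ(n^4 · (log n)^3).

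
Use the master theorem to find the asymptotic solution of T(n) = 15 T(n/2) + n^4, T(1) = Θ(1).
T(n) = Θ(n^4)

log_2 15 ≈ 3.907. f(n) = n^4 dominates n^(log_2 15) since 4 > 3.907, and the regularity condition a·f(n/b) = 15·(n/2)^4 = (15/16)·n^4 ≤ c·f(n) holds with c = 15/16 ≈ 0.938 < 1. So this is Case 3: T(n) = Θ(f(n)) = Θ(n^4).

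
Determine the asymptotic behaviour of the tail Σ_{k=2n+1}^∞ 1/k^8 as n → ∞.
Σ_{k>2n} 1/k^8 ~ 1/(7 · (2n)^7)

Compare to the integral: ∫_{2n}^∞ x^(−8) dx = [−x^(−7)/7]_{2n}^∞ = 1/((8−1)·(2n)^7). Euler-Maclaurin then gives
  Σ_{k>2n} 1/k^8 = ∫_{2n}^∞ dx/x^8 − 1/(2·(2n)^8) + O(1/(2n)^9).
(Equivalently this is ζ(8) − Σ_{k≤2n} 1/k^8.)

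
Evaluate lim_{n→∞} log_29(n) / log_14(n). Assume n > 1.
lim = ln(14) / ln(29) = log_29(14)

Change of base: log_29(n) = ln n / ln 29 and log_14(n) = ln n / ln 14. The ratio is (ln n / ln 29) · (ln 14 / ln n) = ln 14 / ln 29, a constant independent of n. So the limit is ln 14 / ln 29 = log_29(14).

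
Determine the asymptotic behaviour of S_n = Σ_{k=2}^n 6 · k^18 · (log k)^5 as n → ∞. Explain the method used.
S_n ~ 6 · n^19 · (log n)^5 / 19

By integral comparison, S_n = ∫_1^n 6 · x^18 · (log x)^5 dx + O(n^18 · (log n)^5). For the integral, the leading term of ∫_1^n x^18 (log x)^5 dx is n^19/19 · (log n)^5 (by repeated integration by parts; each step lowers the log-exponent and produces a relatively O(1/log n) correction). Hence S_n ~ 6 · n^19 · (log n)^5 / 19.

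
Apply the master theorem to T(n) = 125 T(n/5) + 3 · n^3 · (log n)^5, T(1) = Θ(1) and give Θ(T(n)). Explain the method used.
T(n) = Θ(n^3 · (log n)^6)

Here log_5 125 = 3 and f(n) = 3 · n^3 · (log n)^5 = Θ(n^(log_5 125) · (log n)^5). This is the extended Case 2 of the master theorem (f matches the critical exponent up to log factors), giving T(n) = Θ(n^(log_5 125) · (log n)^(5+1)) = Θ(n^3 · (log n)^6).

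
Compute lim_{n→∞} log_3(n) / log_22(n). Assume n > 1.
lim = ln(22) / ln(3) = log_3(22)

Change of base: log_3(n) = ln n / ln 3 and log_22(n) = ln n / ln 22. The ratio is (ln n / ln 3) · (ln 22 / ln n) = ln 22 / ln 3, a constant independent of n. So the limit is ln 22 / ln 3 = log_3(22).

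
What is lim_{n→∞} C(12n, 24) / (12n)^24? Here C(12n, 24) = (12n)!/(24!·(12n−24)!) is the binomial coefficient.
lim = 1/24! = 1/620448401733239439360000

With N = 12n → ∞: C(N, 24) / N^24 = [N(N−1)…(N−23)] / (24! · N^24) = (1/24!) · 1 · (1 − 1/(12n)) · … · (1 − 23/(12n)). Each factor → 1 as N → ∞, so the limit is 1/24! = 1/620448401733239439360000.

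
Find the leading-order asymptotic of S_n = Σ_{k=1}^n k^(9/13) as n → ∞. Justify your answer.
S_n ~ (13/22) · n^(22/13)

Integral comparison: Σ_{k=1}^n k^(9/13) = ∫_0^n x^(9/13) dx + O(n^(9/13)). The integral is n^(1 + 9/13) / (1 + 9/13) = n^((9+13)/13) / ((9+13)/13) = (13/22) · n^(22/13).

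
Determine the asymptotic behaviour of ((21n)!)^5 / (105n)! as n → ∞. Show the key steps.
((21n)!)^5/(105n)! ~ ((2π·21n)^(4/2) / sqrt(5)) · 5^(−5·21n)  →  0

Write N = 21n. Stirling: N! ~ sqrt(2π N)(N/e)^N and (5N)! ~ sqrt(2π·5N)·(5N/e)^(5N).
  (N!)^5/(5N)! ~ (2π N)^(5/2) (N/e)^(5N) / [sqrt(2π·5N) (5N/e)^(5N)]
     = (2π N)^(5/2) / sqrt(2π·5N) · (N/(5N))^(5N)
     = (2π N)^((5−1)/2) / sqrt(5) · 5^(−5N).
Since 5^5 > 1, the factor 5^(−5N) decays exponentially, so the ratio → 0. Substituting N = 21n gives the stated form.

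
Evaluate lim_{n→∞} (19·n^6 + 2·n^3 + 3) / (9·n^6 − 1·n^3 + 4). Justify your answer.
lim = 19/9

For large n the leading n^6 terms dominate both numerator and denominator. Dividing top and bottom by n^6, every other term tends to 0, leaving 19/9.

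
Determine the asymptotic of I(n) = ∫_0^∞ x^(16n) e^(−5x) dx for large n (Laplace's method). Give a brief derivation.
I(n) ~ (sqrt(2π·16n) / 5) · (16n/(5e))^(16n)

Write the integrand as exp(16n ln x − 5x) and set f(x) = 16n ln x − 5x. Then f'(x) = 16n/x − 5 = 0 at x* = 16n/5, and f''(x*) = −16n/x*^2 = −5^2/(16n). Laplace's method (interior maximum) gives
  I(n) ~ e^(f(x*)) · sqrt(2π / |f''(x*)|)
        = exp(16n ln(16n/5) − 16n) · sqrt(2π · 16n / 5^2)
        = (16n/5)^(16n) e^(−16n) · sqrt(2π·16n) / 5
        = (sqrt(2π·16n) / 5) · (16n/(5e))^(16n).
This matches Γ(16n+1)/5^(16n+1) with Stirling applied to Γ.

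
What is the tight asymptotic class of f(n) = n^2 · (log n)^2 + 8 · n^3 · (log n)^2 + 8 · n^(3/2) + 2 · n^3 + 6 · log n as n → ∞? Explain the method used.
f(n) ∈ Θ(n^3 · (log n)^2)

Compare the terms by growth order. For large n, n^a · (log n)^b dominates n^a' · (log n)^b' iff a > a', or (a = a' and b > b'). Ranking the 5 terms shows the dominant one is 8 · n^3 · (log n)^2. Hence f(n) ∈ Θ(n^3 · (log n)^2).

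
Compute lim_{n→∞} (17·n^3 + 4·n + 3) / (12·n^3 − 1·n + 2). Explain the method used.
lim = 17/12

For large n the leading n^3 terms dominate both numerator and denominator. Dividing top and bottom by n^3, every other term tends to 0, leaving 17/12.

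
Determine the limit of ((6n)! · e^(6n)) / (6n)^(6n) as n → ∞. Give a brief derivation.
lim = ∞

Stirling: (6n)! ~ sqrt(2π·6n) · (6n/e)^(6n). Hence
  (6n)! · e^(6n) / (6n)^(6n) ~ sqrt(2π·6n) = sqrt(2π·6) · sqrt(n) → ∞.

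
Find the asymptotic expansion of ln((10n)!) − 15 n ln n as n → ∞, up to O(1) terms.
ln((10n)!) − 15 n ln n = −5 n ln n + 10(ln 10 − 1) n + (1/2) ln(2π·10n) + O(1/n)

Stirling: ln((10n)!) = 10n ln(10n) − 10n + (1/2) ln(2π·10n) + O(1/n).
Expand 10n ln(10n) = 10n (ln n + ln 10) = 10n ln n + 10n ln 10.
Subtract 15n ln n: leading term is (10 − 15) n ln n = −5 n ln n. The next term is 10n ln 10 − 10n = 10(ln 10 − 1) n. Then the (1/2) ln(2π·10n) correction.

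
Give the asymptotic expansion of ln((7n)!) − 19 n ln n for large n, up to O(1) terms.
ln((7n)!) − 19 n ln n = −12 n ln n + 7(ln 7 − 1) n + (1/2) ln(2π·7n) + O(1/n)

Stirling: ln((7n)!) = 7n ln(7n) − 7n + (1/2) ln(2π·7n) + O(1/n).
Expand 7n ln(7n) = 7n (ln n + ln 7) = 7n ln n + 7n ln 7.
Subtract 19n ln n: leading term is (7 − 19) n ln n = −12 n ln n. The next term is 7n ln 7 − 7n = 7(ln 7 − 1) n. Then the (1/2) ln(2π·7n) correction.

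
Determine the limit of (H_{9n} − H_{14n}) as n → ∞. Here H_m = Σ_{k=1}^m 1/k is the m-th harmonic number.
lim = ln(9/14)

Euler-Maclaurin gives H_m = ln m + γ + 1/(2m) + O(1/m^2). The γ and O(1/m) terms cancel in the difference:
  H_{9n} − H_{14n} = ln(9n) − ln(14n) + O(1/n) = ln(9/14) + O(1/n).
Hence the limit is ln(9/14).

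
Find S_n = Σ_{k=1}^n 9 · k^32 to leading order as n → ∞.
S_n ~ 3 · n^33 / 11

By integral comparison (Euler-Maclaurin), Σ_{k=1}^n 9 · k^32 = 9 · ∫_0^n x^32 dx + O(n^32) = 9 · n^33/33 = 3 · n^33 / 11 + O(n^32). (Equivalently, Faulhaber's formula gives the same leading term.)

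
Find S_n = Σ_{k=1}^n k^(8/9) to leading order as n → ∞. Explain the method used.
S_n ~ (9/17) · n^(17/9)

Integral comparison: Σ_{k=1}^n k^(8/9) = ∫_0^n x^(8/9) dx + O(n^(8/9)). The integral is n^(1 + 8/9) / (1 + 8/9) = n^((8+9)/9) / ((8+9)/9) = (9/17) · n^(17/9).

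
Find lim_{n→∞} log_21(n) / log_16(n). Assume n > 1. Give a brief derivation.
lim = ln(16) / ln(21) = log_21(16)

Change of base: log_21(n) = ln n / ln 21 and log_16(n) = ln n / ln 16. The ratio is (ln n / ln 21) · (ln 16 / ln n) = ln 16 / ln 21, a constant independent of n. So the limit is ln 16 / ln 21 = log_21(16).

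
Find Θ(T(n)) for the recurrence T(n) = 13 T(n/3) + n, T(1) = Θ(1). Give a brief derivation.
T(n) = Θ(n^(log_3 13))

Master theorem: compare f(n) = n to n^(log_3 13) where log_3 13 ≈ 2.335. Since 1 < log_3 13, we have f(n) = O(n^(log_3 13 − ε)) for some ε > 0 — Case 1. Hence T(n) = Θ(n^(log_3 13)).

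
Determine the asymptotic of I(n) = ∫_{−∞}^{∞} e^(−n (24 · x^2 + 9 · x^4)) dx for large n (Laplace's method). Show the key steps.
I(n) ~ sqrt(π/(24n))

φ(x) = 24 · x^2 + 9 · x^4 has its unique global minimum at x* = 0 (since φ'(x) = 48x + 36x^3 = 0 only at x = 0 for real x with both coefficients positive, and φ → ∞ as |x| → ∞). At x* = 0, φ(0) = 0 and φ''(0) = 48. Laplace's method then gives
  I(n) ~ sqrt(2π / (n · φ''(0))) · e^(−n φ(0)) = sqrt(2π / (48n)) = sqrt(π/(24n)).
The 9 · x^4 term contributes only at subleading order (an O(1/n) relative correction).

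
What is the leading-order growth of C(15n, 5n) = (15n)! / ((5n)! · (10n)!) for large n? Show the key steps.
C(15n, 5n) ~ (27/4)^(5n) · sqrt(3/(4π·5n))

Write N = 5n. Apply Stirling to each factorial:
  (3N)! ~ sqrt(2π·3N) · (3N/e)^(3N),
  N! ~ sqrt(2π N) · (N/e)^N,
  (2N)! ~ sqrt(2π·2N) · (2N/e)^(2N).
The exponential factors combine to (3N)^(3N) / (N^N · (2N)^(2N)) = 3^(3N)/2^(2N) = (3^3/2^2)^N = (27/4)^N.
The square-root prefactors combine to sqrt(2π·3N) / (sqrt(2π N)·sqrt(2π·2N)) = sqrt(3 / (2π·2·N)) = sqrt(3/(4π·5n)).
Substituting N = 5n: C(15n, 5n) ~ (27/4)^(5n) · sqrt(3/(4π·5n)).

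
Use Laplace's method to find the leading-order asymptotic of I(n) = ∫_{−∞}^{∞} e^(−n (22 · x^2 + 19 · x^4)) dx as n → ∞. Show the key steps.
I(n) ~ sqrt(π/(22n))

φ(x) = 22 · x^2 + 19 · x^4 has its unique global minimum at x* = 0 (since φ'(x) = 44x + 76x^3 = 0 only at x = 0 for real x with both coefficients positive, and φ → ∞ as |x| → ∞). At x* = 0, φ(0) = 0 and φ''(0) = 44. Laplace's method then gives
  I(n) ~ sqrt(2π / (n · φ''(0))) · e^(−n φ(0)) = sqrt(2π / (44n)) = sqrt(π/(22n)).
The 19 · x^4 term contributes only at subleading order (an O(1/n) relative correction).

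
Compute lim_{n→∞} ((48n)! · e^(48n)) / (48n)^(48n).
lim = ∞

Stirling: (48n)! ~ sqrt(2π·48n) · (48n/e)^(48n). Hence
  (48n)! · e^(48n) / (48n)^(48n) ~ sqrt(2π·48n) = sqrt(2π·48) · sqrt(n) → ∞.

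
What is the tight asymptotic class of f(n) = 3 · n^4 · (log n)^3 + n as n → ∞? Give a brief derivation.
f(n) ∈ Θ(n^4 · (log n)^3)

Compare the terms by growth order. For large n, n^a · (log n)^b dominates n^a' · (log n)^b' iff a > a', or (a = a' and b > b'). Ranking the 2 terms shows the dominant one is 3 · n^4 · (log n)^3. Hence f(n) ∈ Θ(n^4 · (log n)^3).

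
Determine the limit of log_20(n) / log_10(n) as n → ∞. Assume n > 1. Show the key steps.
lim = ln(10) / ln(20) = log_20(10)

Change of base: log_20(n) = ln n / ln 20 and log_10(n) = ln n / ln 10. The ratio is (ln n / ln 20) · (ln 10 / ln n) = ln 10 / ln 20, a constant independent of n. So the limit is ln 10 / ln 20 = log_20(10).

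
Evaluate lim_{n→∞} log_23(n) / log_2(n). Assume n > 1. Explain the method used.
lim = ln(2) / ln(23) = log_23(2)

Change of base: log_23(n) = ln n / ln 23 and log_2(n) = ln n / ln 2. The ratio is (ln n / ln 23) · (ln 2 / ln n) = ln 2 / ln 23, a constant independent of n. So the limit is ln 2 / ln 23 = log_23(2).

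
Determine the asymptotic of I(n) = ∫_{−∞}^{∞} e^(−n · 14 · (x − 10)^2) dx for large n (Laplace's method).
I(n) = sqrt(π/(14n))

Here φ(x) = 14 · (x − 10)^2 has its unique minimum at x* = 10 with φ(x*) = 0 and φ''(x*) = 28. Laplace's method gives
  I(n) ~ e^(−n φ(x*)) · sqrt(2π / (n · φ''(x*))) = sqrt(2π / (28n)) = sqrt(π/(14n)).
This is exact: substituting u = (x − 10)·sqrt(14n) gives I(n) = (1/sqrt(14n)) ∫_{−∞}^{∞} e^(−u^2) du = sqrt(π/(14n)).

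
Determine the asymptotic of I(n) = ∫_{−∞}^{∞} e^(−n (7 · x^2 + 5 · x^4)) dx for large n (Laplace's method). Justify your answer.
I(n) ~ sqrt(π/(7n))

φ(x) = 7 · x^2 + 5 · x^4 has its unique global minimum at x* = 0 (since φ'(x) = 14x + 20x^3 = 0 only at x = 0 for real x with both coefficients positive, and φ → ∞ as |x| → ∞). At x* = 0, φ(0) = 0 and φ''(0) = 14. Laplace's method then gives
  I(n) ~ sqrt(2π / (n · φ''(0))) · e^(−n φ(0)) = sqrt(2π / (14n)) = sqrt(π/(7n)).
The 5 · x^4 term contributes only at subleading order (an O(1/n) relative correction).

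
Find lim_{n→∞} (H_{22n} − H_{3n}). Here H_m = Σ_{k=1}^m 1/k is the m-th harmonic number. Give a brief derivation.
lim = ln(22/3)

Euler-Maclaurin gives H_m = ln m + γ + 1/(2m) + O(1/m^2). The γ and O(1/m) terms cancel in the difference:
  H_{22n} − H_{3n} = ln(22n) − ln(3n) + O(1/n) = ln(22/3) + O(1/n).
Hence the limit is ln(22/3).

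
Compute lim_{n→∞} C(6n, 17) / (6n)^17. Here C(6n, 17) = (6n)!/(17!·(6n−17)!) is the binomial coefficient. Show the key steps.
lim = 1/17! = 1/355687428096000

With N = 6n → ∞: C(N, 17) / N^17 = [N(N−1)…(N−16)] / (17! · N^17) = (1/17!) · 1 · (1 − 1/(6n)) · … · (1 − 16/(6n)). Each factor → 1 as N → ∞, so the limit is 1/17! = 1/355687428096000.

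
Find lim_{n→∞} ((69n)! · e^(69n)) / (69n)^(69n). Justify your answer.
lim = ∞

Stirling: (69n)! ~ sqrt(2π·69n) · (69n/e)^(69n). Hence
  (69n)! · e^(69n) / (69n)^(69n) ~ sqrt(2π·69n) = sqrt(2π·69) · sqrt(n) → ∞.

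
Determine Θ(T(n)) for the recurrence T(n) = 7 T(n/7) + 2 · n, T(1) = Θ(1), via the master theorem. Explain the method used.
T(n) = Θ(n log n)

log_7 7 = 1, and f(n) = 2 · n = Θ(n^(log_7 7)). This is Case 2 of the master theorem: T(n) = Θ(f(n) · log n) = Θ(n log n).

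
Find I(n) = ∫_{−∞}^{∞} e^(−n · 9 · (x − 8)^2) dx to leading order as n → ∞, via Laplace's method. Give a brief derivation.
I(n) = sqrt(π/(9n))

Here φ(x) = 9 · (x − 8)^2 has its unique minimum at x* = 8 with φ(x*) = 0 and φ''(x*) = 18. Laplace's method gives
  I(n) ~ e^(−n φ(x*)) · sqrt(2π / (n · φ''(x*))) = sqrt(2π / (18n)) = sqrt(π/(9n)).
This is exact: substituting u = (x − 8)·sqrt(9n) gives I(n) = (1/sqrt(9n)) ∫_{−∞}^{∞} e^(−u^2) du = sqrt(π/(9n)).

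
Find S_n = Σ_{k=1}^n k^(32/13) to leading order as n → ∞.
S_n ~ (13/45) · n^(45/13)

Integral comparison: Σ_{k=1}^n k^(32/13) = ∫_0^n x^(32/13) dx + O(n^(32/13)). The integral is n^(1 + 32/13) / (1 + 32/13) = n^((32+13)/13) / ((32+13)/13) = (13/45) · n^(45/13).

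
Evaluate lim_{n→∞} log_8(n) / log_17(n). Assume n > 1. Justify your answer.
lim = ln(17) / ln(8) = log_8(17)

Change of base: log_8(n) = ln n / ln 8 and log_17(n) = ln n / ln 17. The ratio is (ln n / ln 8) · (ln 17 / ln n) = ln 17 / ln 8, a constant independent of n. So the limit is ln 17 / ln 8 = log_8(17).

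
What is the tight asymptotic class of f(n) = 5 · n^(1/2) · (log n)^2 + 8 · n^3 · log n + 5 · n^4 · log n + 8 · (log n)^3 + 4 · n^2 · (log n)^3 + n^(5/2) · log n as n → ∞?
f(n) ∈ Θ(n^4 · log n)

Compare the terms by growth order. For large n, n^a · (log n)^b dominates n^a' · (log n)^b' iff a > a', or (a = a' and b > b'). Ranking the 6 terms shows the dominant one is 5 · n^4 · log n. Hence f(n) ∈ Θ(n^4 · log n).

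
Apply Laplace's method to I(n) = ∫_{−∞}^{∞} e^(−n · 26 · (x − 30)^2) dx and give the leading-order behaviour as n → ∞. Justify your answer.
I(n) = sqrt(π/(26n))

Here φ(x) = 26 · (x − 30)^2 has its unique minimum at x* = 30 with φ(x*) = 0 and φ''(x*) = 52. Laplace's method gives
  I(n) ~ e^(−n φ(x*)) · sqrt(2π / (n · φ''(x*))) = sqrt(2π / (52n)) = sqrt(π/(26n)).
This is exact: substituting u = (x − 30)·sqrt(26n) gives I(n) = (1/sqrt(26n)) ∫_{−∞}^{∞} e^(−u^2) du = sqrt(π/(26n)).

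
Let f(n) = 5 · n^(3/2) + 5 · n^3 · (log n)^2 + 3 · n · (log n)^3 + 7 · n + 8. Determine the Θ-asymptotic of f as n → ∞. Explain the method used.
f(n) ∈ Θ(n^3 · (log n)^2)

Compare the terms by growth order. For large n, n^a · (log n)^b dominates n^a' · (log n)^b' iff a > a', or (a = a' and b > b'). Ranking the 5 terms shows the dominant one is 5 · n^3 · (log n)^2. Hence f(n) ∈ Θ(n^3 · (log n)^2).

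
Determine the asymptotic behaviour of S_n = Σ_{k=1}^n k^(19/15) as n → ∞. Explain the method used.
S_n ~ (15/34) · n^(34/15)

Integral comparison: Σ_{k=1}^n k^(19/15) = ∫_0^n x^(19/15) dx + O(n^(19/15)). The integral is n^(1 + 19/15) / (1 + 19/15) = n^((19+15)/15) / ((19+15)/15) = (15/34) · n^(34/15).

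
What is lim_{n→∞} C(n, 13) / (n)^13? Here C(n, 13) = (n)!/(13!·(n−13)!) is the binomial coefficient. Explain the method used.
lim = 1/13! = 1/6227020800

With N = n → ∞: C(N, 13) / N^13 = [N(N−1)…(N−12)] / (13! · N^13) = (1/13!) · 1 · (1 − 1/n) · … · (1 − 12/n). Each factor → 1 as N → ∞, so the limit is 1/13! = 1/6227020800.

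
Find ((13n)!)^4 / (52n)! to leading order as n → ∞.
((13n)!)^4/(52n)! ~ ((2π·13n)^(3/2) / 2) · 4^(−4·13n)  →  0

Write N = 13n. Stirling: N! ~ sqrt(2π N)(N/e)^N and (4N)! ~ sqrt(2π·4N)·(4N/e)^(4N).
  (N!)^4/(4N)! ~ (2π N)^(4/2) (N/e)^(4N) / [sqrt(2π·4N) (4N/e)^(4N)]
     = (2π N)^(4/2) / sqrt(2π·4N) · (N/(4N))^(4N)
     = (2π N)^((4−1)/2) / 2 · 4^(−4N).
Since 4^4 > 1, the factor 4^(−4N) decays exponentially, so the ratio → 0. Substituting N = 13n gives the stated form.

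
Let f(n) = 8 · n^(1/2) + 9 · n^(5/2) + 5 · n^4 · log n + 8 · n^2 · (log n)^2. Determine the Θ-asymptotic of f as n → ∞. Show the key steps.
f(n) ∈ Θ(n^4 · log n)

Compare the terms by growth order. For large n, n^a · (log n)^b dominates n^a' · (log n)^b' iff a > a', or (a = a' and b > b'). Ranking the 4 terms shows the dominant one is 5 · n^4 · log n. Hence f(n) ∈ Θ(n^4 · log n).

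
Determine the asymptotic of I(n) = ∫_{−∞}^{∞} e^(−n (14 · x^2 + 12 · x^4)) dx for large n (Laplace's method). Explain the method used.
I(n) ~ sqrt(π/(14n))

φ(x) = 14 · x^2 + 12 · x^4 has its unique global minimum at x* = 0 (since φ'(x) = 28x + 48x^3 = 0 only at x = 0 for real x with both coefficients positive, and φ → ∞ as |x| → ∞). At x* = 0, φ(0) = 0 and φ''(0) = 28. Laplace's method then gives
  I(n) ~ sqrt(2π / (n · φ''(0))) · e^(−n φ(0)) = sqrt(2π / (28n)) = sqrt(π/(14n)).
The 12 · x^4 term contributes only at subleading order (an O(1/n) relative correction).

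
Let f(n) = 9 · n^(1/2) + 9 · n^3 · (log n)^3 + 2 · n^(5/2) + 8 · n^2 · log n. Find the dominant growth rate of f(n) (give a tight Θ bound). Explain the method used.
f(n) ∈ Θ(n^3 · (log n)^3)

Compare the terms by growth order. For large n, n^a · (log n)^b dominates n^a' · (log n)^b' iff a > a', or (a = a' and b > b'). Ranking the 4 terms shows the dominant one is 9 · n^3 · (log n)^3. Hence f(n) ∈ Θ(n^3 · (log n)^3).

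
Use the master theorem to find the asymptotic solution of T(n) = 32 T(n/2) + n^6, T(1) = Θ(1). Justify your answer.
T(n) = Θ(n^6)

log_2 32 ≈ 5.000. f(n) = n^6 dominates n^(log_2 32) since 6 > 5.000, and the regularity condition a·f(n/b) = 32·(n/2)^6 = (32/64)·n^6 ≤ c·f(n) holds with c = 32/64 ≈ 0.5 < 1. So this is Case 3: T(n) = Θ(f(n)) = Θ(n^6).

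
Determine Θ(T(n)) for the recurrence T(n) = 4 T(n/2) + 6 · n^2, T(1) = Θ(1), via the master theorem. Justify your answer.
T(n) = Θ(n^2 log n)

log_2 4 = 2, and f(n) = 6 · n^2 = Θ(n^(log_2 4)). This is Case 2 of the master theorem: T(n) = Θ(f(n) · log n) = Θ(n^2 log n).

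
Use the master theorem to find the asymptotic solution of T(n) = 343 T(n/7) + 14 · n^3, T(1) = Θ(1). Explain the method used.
T(n) = Θ(n^3 log n)

log_7 343 = 3, and f(n) = 14 · n^3 = Θ(n^(log_7 343)). This is Case 2 of the master theorem: T(n) = Θ(f(n) · log n) = Θ(n^3 log n).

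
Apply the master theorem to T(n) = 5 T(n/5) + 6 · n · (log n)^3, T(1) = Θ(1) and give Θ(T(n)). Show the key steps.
T(n) = Θ(n · (log n)^4)

Here log_5 5 = 1 and f(n) = 6 · n · (log n)^3 = Θ(n^(log_5 5) · (log n)^3). This is the extended Case 2 of the master theorem (f matches the critical exponent up to log factors), giving T(n) = Θ(n^(log_5 5) · (log n)^(3+1)) = Θ(n · (log n)^4).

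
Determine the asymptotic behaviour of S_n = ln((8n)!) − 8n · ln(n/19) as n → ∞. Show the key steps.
S_n ~ 8n · (ln 152 − 1) + O(ln n)

Stirling: ln((8n)!) = 8n ln(8n) − 8n + O(ln n).
  S_n = 8n ln(8n) − 8n − 8n ln(n/19) + O(ln n)
      = 8n ln(8n) − 8n ln n + 8n ln 19 − 8n + O(ln n)
      = 8n ln 8 + 8n ln 19 − 8n + O(ln n)
      = 8n (ln 152 − 1) + O(ln n).
Numerically ln(152) − 1 ≈ 4.0239.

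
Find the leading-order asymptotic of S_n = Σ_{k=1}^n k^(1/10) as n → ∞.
S_n ~ (10/11) · n^(11/10)

Integral comparison: Σ_{k=1}^n k^(1/10) = ∫_0^n x^(1/10) dx + O(n^(1/10)). The integral is n^(1 + 1/10) / (1 + 1/10) = n^((1+10)/10) / ((1+10)/10) = (10/11) · n^(11/10).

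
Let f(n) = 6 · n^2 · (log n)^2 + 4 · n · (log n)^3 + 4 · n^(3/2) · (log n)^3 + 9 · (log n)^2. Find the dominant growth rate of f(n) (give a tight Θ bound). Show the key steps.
f(n) ∈ Θ(n^2 · (log n)^2)

Compare the terms by growth order. For large n, n^a · (log n)^b dominates n^a' · (log n)^b' iff a > a', or (a = a' and b > b'). Ranking the 4 terms shows the dominant one is 6 · n^2 · (log n)^2. Hence f(n) ∈ Θ(n^2 · (log n)^2).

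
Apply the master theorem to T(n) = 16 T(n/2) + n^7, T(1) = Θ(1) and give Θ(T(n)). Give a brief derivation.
T(n) = Θ(n^7)

log_2 16 ≈ 4.000. f(n) = n^7 dominates n^(log_2 16) since 7 > 4.000, and the regularity condition a·f(n/b) = 16·(n/2)^7 = (16/128)·n^7 ≤ c·f(n) holds with c = 16/128 ≈ 0.125 < 1. So this is Case 3: T(n) = Θ(f(n)) = Θ(n^7).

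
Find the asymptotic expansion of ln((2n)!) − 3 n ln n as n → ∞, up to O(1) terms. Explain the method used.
ln((2n)!) − 3 n ln n = −n ln n + 2(ln 2 − 1) n + (1/2) ln(2π·2n) + O(1/n)

Stirling: ln((2n)!) = 2n ln(2n) − 2n + (1/2) ln(2π·2n) + O(1/n).
Expand 2n ln(2n) = 2n (ln n + ln 2) = 2n ln n + 2n ln 2.
Subtract 3n ln n: leading term is (2 − 3) n ln n = −n ln n. The next term is 2n ln 2 − 2n = 2(ln 2 − 1) n. Then the (1/2) ln(2π·2n) correction.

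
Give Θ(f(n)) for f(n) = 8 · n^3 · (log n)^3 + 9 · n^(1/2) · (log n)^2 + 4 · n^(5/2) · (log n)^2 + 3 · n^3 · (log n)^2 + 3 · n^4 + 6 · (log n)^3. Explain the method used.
f(n) ∈ Θ(n^4)

Compare the terms by growth order. For large n, n^a · (log n)^b dominates n^a' · (log n)^b' iff a > a', or (a = a' and b > b'). Ranking the 6 terms shows the dominant one is 3 · n^4. Hence f(n) ∈ Θ(n^4).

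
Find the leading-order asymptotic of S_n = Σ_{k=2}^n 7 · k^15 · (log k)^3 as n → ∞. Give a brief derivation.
S_n ~ 7 · n^16 · (log n)^3 / 16

By integral comparison, S_n = ∫_1^n 7 · x^15 · (log x)^3 dx + O(n^15 · (log n)^3). For the integral, the leading term of ∫_1^n x^15 (log x)^3 dx is n^16/16 · (log n)^3 (by repeated integration by parts; each step lowers the log-exponent and produces a relatively O(1/log n) correction). Hence S_n ~ 7 · n^16 · (log n)^3 / 16.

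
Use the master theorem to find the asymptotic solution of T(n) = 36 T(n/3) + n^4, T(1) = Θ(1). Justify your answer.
T(n) = Θ(n^4)

log_3 36 ≈ 3.262. f(n) = n^4 dominates n^(log_3 36) since 4 > 3.262, and the regularity condition a·f(n/b) = 36·(n/3)^4 = (36/81)·n^4 ≤ c·f(n) holds with c = 36/81 ≈ 0.444 < 1. So this is Case 3: T(n) = Θ(f(n)) = Θ(n^4).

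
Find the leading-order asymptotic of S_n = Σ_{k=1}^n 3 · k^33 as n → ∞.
S_n ~ 3 · n^34 / 34

By integral comparison (Euler-Maclaurin), Σ_{k=1}^n 3 · k^33 = 3 · ∫_0^n x^33 dx + O(n^33) = 3 · n^34/34 + O(n^33). (Equivalently, Faulhaber's formula gives the same leading term.)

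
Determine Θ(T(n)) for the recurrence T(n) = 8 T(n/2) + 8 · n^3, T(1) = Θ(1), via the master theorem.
T(n) = Θ(n^3 log n)

log_2 8 = 3, and f(n) = 8 · n^3 = Θ(n^(log_2 8)). This is Case 2 of the master theorem: T(n) = Θ(f(n) · log n) = Θ(n^3 log n).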